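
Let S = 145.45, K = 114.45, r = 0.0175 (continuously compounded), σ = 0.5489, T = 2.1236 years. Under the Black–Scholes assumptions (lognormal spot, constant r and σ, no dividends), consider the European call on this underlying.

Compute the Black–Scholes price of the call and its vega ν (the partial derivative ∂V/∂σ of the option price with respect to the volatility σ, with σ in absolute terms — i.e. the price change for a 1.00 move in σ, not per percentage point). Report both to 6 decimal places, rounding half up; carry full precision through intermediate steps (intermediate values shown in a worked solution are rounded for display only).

σ√T = 0.5489·√2.1236 = 0.799889
d₁ = (ln(S/K) + (r+σ²/2)T) / (σ√T) = (ln(145.45/114.45) + (0.0175+0.5489²/2)·2.1236) / 0.799889 = (0.239694 + 0.357074) / 0.799889 = 0.746064
d₂ = d₁ − σ√T = 0.746064 − 0.799889 = -0.053825
e^{−rT} = e^{−0.0175·2.1236} = 0.963519
N(d₁) = 0.772186,  N(d₂) = 0.478537
Call price V = S·N(d₁) − K·e^{−rT}·N(d₂) = 112.314407 − 52.770603 = 59.543804
φ(d₁) = (1/√(2π))·e^{−d₁²/2} = 0.302025
ν = S·φ(d₁)·√T = 64.016723

price = 59.543804
ν = 64.016723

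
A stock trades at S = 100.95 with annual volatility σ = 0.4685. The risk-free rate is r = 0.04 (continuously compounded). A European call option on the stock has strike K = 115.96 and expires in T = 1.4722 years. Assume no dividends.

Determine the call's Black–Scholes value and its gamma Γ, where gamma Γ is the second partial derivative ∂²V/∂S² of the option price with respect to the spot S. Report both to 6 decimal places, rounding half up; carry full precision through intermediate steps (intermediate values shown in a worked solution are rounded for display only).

σ√T = 0.4685·√1.4722 = 0.568451
d₁ = (ln(S/K) + (r+σ²/2)T) / (σ√T) = (ln(100.95/115.96) + (0.04+0.4685²/2)·1.4722) / 0.568451 = (-0.138620 + 0.220456) / 0.568451 = 0.143964
d₂ = d₁ − σ√T = 0.143964 − 0.568451 = -0.424487
e^{−rT} = e^{−0.04·1.4722} = 0.942812
N(d₁) = 0.557235,  N(d₂) = 0.335605
Call price V = S·N(d₁) − K·e^{−rT}·N(d₂) = 56.252916 − 36.691224 = 19.561691
φ(d₁) = (1/√(2π))·e^{−d₁²/2} = 0.394829
Γ = φ(d₁) / (S·σ·√T) = 0.006880

price = 19.561691
Γ = 0.006880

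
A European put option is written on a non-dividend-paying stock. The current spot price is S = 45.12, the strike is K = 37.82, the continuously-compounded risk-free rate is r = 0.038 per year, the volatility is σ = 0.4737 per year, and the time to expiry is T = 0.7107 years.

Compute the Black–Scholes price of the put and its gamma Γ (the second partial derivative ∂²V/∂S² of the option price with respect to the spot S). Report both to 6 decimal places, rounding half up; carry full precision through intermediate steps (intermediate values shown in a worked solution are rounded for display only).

price = 3.139174
Γ = 0.017217

σ√T = 0.4737·√0.7107 = 0.399343
d₁ = (ln(S/K) + (r+σ²/2)T) / (σ√T) = (ln(45.12/37.82) + (0.038+0.4737²/2)·0.7107) / 0.399343 = (0.176488 + 0.106744) / 0.399343 = 0.709243
d₂ = d₁ − σ√T = 0.709243 − 0.399343 = 0.309900
e^{−rT} = e^{−0.038·0.7107} = 0.973355
N(−d₁) = 0.239087,  N(−d₂) = 0.378318
Put price V = K·e^{−rT}·N(−d₂) − S·N(−d₁) = 13.926765 − 10.787592 = 3.139174
φ(d₁) = (1/√(2π))·e^{−d₁²/2} = 0.310227
Γ = φ(d₁) / (S·σ·√T) = 0.017217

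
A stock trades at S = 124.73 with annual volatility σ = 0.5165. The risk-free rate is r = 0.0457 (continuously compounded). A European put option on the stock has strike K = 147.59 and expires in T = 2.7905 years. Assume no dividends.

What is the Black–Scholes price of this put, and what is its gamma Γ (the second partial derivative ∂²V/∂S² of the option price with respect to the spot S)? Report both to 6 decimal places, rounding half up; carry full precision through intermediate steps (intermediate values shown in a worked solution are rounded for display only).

price = 45.143030
Γ = 0.003443

σ√T = 0.5165·√2.7905 = 0.862802
d₁ = (ln(S/K) + (r+σ²/2)T) / (σ√T) = (ln(124.73/147.59) + (0.0457+0.5165²/2)·2.7905) / 0.862802 = (-0.168287 + 0.499740) / 0.862802 = 0.384159
d₂ = d₁ − σ√T = 0.384159 − 0.862802 = -0.478644
e^{−rT} = e^{−0.0457·2.7905} = 0.880271
N(−d₁) = 0.350430,  N(−d₂) = 0.683904
Put price V = K·e^{−rT}·N(−d₂) − S·N(−d₁) = 88.852214 − 43.709184 = 45.143030
φ(d₁) = (1/√(2π))·e^{−d₁²/2} = 0.370565
Γ = φ(d₁) / (S·σ·√T) = 0.003443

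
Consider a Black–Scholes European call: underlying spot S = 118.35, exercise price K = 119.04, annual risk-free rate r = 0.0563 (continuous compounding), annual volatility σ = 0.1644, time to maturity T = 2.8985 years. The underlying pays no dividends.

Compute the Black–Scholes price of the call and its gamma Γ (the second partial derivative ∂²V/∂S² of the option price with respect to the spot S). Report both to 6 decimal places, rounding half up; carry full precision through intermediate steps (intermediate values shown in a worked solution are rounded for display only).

price = 22.693847
Γ = 0.009412

σ√T = 0.1644·√2.8985 = 0.279891
d₁ = (ln(S/K) + (r+σ²/2)T) / (σ√T) = (ln(118.35/119.04) + (0.0563+0.1644²/2)·2.8985) / 0.279891 = (-0.005813 + 0.202355) / 0.279891 = 0.702209
d₂ = d₁ − σ√T = 0.702209 − 0.279891 = 0.422318
e^{−rT} = e^{−0.0563·2.8985} = 0.849434
N(d₁) = 0.758726,  N(d₂) = 0.663604
Call price V = S·N(d₁) − K·e^{−rT}·N(d₂) = 89.795166 − 67.101319 = 22.693847
φ(d₁) = (1/√(2π))·e^{−d₁²/2} = 0.311771
Γ = φ(d₁) / (S·σ·√T) = 0.009412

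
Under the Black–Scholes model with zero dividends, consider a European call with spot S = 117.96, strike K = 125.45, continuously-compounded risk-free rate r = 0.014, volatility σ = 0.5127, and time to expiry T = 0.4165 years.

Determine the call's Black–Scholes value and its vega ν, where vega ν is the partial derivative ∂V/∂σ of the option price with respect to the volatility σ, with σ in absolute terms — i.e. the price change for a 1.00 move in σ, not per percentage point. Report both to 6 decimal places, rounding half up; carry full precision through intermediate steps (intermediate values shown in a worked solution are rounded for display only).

σ√T = 0.5127·√0.4165 = 0.330880
d₁ = (ln(S/K) + (r+σ²/2)T) / (σ√T) = (ln(117.96/125.45) + (0.014+0.5127²/2)·0.4165) / 0.330880 = (-0.061562 + 0.060572) / 0.330880 = -0.002991
d₂ = d₁ − σ√T = -0.002991 − 0.330880 = -0.333872
e^{−rT} = e^{−0.014·0.4165} = 0.994186
N(d₁) = 0.498807,  N(d₂) = 0.369238
Call price V = S·N(d₁) − K·e^{−rT}·N(d₂) = 58.839223 − 46.051618 = 12.787605
φ(d₁) = (1/√(2π))·e^{−d₁²/2} = 0.398940
ν = S·φ(d₁)·√T = 30.370391

price = 12.787605
ν = 30.370391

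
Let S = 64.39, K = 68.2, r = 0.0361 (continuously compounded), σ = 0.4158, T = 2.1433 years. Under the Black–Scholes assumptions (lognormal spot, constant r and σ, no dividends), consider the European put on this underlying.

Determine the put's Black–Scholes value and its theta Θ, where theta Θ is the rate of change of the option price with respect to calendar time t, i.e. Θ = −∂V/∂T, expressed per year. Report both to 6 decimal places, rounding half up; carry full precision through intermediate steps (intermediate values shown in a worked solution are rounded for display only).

σ√T = 0.4158·√2.1433 = 0.608732
d₁ = (ln(S/K) + (r+σ²/2)T) / (σ√T) = (ln(64.39/68.2) + (0.0361+0.4158²/2)·2.1433) / 0.608732 = (-0.057486 + 0.262650) / 0.608732 = 0.337035
d₂ = d₁ − σ√T = 0.337035 − 0.608732 = -0.271696
e^{−rT} = e^{−0.0361·2.1433} = 0.925544
N(−d₁) = 0.368045,  N(−d₂) = 0.607072
Put price V = K·e^{−rT}·N(−d₂) − S·N(−d₁) = 38.319697 − 23.698427 = 14.621270
φ(d₁) = (1/√(2π))·e^{−d₁²/2} = 0.376915
Θ = −S·φ(d₁)·σ/(2√T) + r·K·e^{−rT}·N(−d₂) = −3.446475 + 1.383341 = -2.063134

price = 14.621270
Θ = -2.063134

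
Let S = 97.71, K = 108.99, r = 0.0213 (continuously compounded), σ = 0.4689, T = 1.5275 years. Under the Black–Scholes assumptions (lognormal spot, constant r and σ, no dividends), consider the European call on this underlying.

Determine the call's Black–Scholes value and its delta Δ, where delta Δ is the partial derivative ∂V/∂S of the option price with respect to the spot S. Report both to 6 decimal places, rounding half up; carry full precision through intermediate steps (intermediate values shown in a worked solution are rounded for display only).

price = 19.467653
Δ = 0.562528

σ√T = 0.4689·√1.5275 = 0.579523
d₁ = (ln(S/K) + (r+σ²/2)T) / (σ√T) = (ln(97.71/108.99) + (0.0213+0.4689²/2)·1.5275) / 0.579523 = (-0.109252 + 0.200459) / 0.579523 = 0.157383
d₂ = d₁ − σ√T = 0.157383 − 0.579523 = -0.422140
e^{−rT} = e^{−0.0213·1.5275} = 0.967988
N(d₁) = 0.562528,  N(d₂) = 0.336461
Call price V = S·N(d₁) − K·e^{−rT}·N(d₂) = 54.964659 − 35.497006 = 19.467653
Δ = N(d₁) = 0.562528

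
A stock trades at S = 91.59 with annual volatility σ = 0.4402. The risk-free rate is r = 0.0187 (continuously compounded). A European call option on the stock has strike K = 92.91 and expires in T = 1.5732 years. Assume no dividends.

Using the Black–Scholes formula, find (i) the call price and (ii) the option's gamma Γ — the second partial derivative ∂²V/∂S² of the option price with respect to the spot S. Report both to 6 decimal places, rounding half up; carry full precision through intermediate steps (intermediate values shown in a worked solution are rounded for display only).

σ√T = 0.4402·√1.5732 = 0.552131
d₁ = (ln(S/K) + (r+σ²/2)T) / (σ√T) = (ln(91.59/92.91) + (0.0187+0.4402²/2)·1.5732) / 0.552131 = (-0.014309 + 0.181843) / 0.552131 = 0.303431
d₂ = d₁ − σ√T = 0.303431 − 0.552131 = -0.248699
e^{−rT} = e^{−0.0187·1.5732} = 0.971010
N(d₁) = 0.619219,  N(d₂) = 0.401797
Call price V = S·N(d₁) − K·e^{−rT}·N(d₂) = 56.714312 − 36.248694 = 20.465618
φ(d₁) = (1/√(2π))·e^{−d₁²/2} = 0.380993
Γ = φ(d₁) / (S·σ·√T) = 0.007534

price = 20.465618
Γ = 0.007534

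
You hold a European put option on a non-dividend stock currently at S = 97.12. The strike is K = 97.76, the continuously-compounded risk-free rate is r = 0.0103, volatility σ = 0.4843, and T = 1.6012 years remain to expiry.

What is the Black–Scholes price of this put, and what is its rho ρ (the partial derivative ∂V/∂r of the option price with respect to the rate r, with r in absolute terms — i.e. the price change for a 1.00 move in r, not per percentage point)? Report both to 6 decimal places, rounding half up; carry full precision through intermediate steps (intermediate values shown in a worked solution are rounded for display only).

σ√T = 0.4843·√1.6012 = 0.612826
d₁ = (ln(S/K) + (r+σ²/2)T) / (σ√T) = (ln(97.12/97.76) + (0.0103+0.4843²/2)·1.6012) / 0.612826 = (-0.006568 + 0.204270) / 0.612826 = 0.322607
d₂ = d₁ − σ√T = 0.322607 − 0.612826 = -0.290219
e^{−rT} = e^{−0.0103·1.6012} = 0.983643
N(−d₁) = 0.373496,  N(−d₂) = 0.614176
Put price V = K·e^{−rT}·N(−d₂) − S·N(−d₁) = 59.059698 − 36.273968 = 22.785730
ρ = −K·T·e^{−rT}·N(−d₂) = -94.566389

price = 22.785730
ρ = -94.566389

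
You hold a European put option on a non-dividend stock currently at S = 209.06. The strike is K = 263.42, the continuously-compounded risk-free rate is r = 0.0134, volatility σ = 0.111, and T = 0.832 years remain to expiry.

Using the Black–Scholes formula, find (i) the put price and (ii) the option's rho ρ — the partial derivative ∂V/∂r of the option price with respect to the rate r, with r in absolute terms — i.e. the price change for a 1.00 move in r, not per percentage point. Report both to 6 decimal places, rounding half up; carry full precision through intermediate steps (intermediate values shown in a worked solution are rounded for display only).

σ√T = 0.111·√0.832 = 0.101248
d₁ = (ln(S/K) + (r+σ²/2)T) / (σ√T) = (ln(209.06/263.42) + (0.0134+0.111²/2)·0.832) / 0.101248 = (-0.231128 + 0.016274) / 0.101248 = -2.122066
d₂ = d₁ − σ√T = -2.122066 − 0.101248 = -2.223314
e^{−rT} = e^{−0.0134·0.832} = 0.988913
N(−d₁) = 0.983084,  N(−d₂) = 0.986903
Put price V = K·e^{−rT}·N(−d₂) − S·N(−d₁) = 257.087649 − 205.523525 = 51.564125
ρ = −K·T·e^{−rT}·N(−d₂) = -213.896924

price = 51.564125
ρ = -213.896924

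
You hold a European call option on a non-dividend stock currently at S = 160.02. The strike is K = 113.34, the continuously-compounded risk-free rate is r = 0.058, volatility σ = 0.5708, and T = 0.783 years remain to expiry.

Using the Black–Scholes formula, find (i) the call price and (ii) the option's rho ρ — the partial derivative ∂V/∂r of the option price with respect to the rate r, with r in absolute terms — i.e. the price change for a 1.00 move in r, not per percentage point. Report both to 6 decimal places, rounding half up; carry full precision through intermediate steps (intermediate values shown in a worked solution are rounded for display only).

price = 59.941488
ρ = 59.240715

σ√T = 0.5708·√0.783 = 0.505085
d₁ = (ln(S/K) + (r+σ²/2)T) / (σ√T) = (ln(160.02/113.34) + (0.058+0.5708²/2)·0.783) / 0.505085 = (0.344907 + 0.172970) / 0.505085 = 1.025324
d₂ = d₁ − σ√T = 1.025324 − 0.505085 = 0.520239
e^{−rT} = e^{−0.058·0.783} = 0.955602
N(d₁) = 0.847395,  N(d₂) = 0.698551
Call price V = S·N(d₁) − K·e^{−rT}·N(d₂) = 135.600128 − 75.658640 = 59.941488
ρ = K·T·e^{−rT}·N(d₂) = 59.240715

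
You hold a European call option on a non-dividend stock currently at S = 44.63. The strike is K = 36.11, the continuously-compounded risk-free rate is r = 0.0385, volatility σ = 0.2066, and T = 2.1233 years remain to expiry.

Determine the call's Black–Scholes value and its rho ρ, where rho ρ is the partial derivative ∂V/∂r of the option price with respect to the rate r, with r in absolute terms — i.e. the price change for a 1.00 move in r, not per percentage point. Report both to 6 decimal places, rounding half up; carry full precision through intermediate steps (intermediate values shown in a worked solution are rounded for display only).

price = 12.360347
ρ = 56.185691

σ√T = 0.2066·√2.1233 = 0.301048
d₁ = (ln(S/K) + (r+σ²/2)T) / (σ√T) = (ln(44.63/36.11) + (0.0385+0.2066²/2)·2.1233) / 0.301048 = (0.211836 + 0.127062) / 0.301048 = 1.125728
d₂ = d₁ − σ√T = 1.125728 − 0.301048 = 0.824680
e^{−rT} = e^{−0.0385·2.1233} = 0.921505
N(d₁) = 0.869860,  N(d₂) = 0.795223
Call price V = S·N(d₁) − K·e^{−rT}·N(d₂) = 38.821841 − 26.461494 = 12.360347
ρ = K·T·e^{−rT}·N(d₂) = 56.185691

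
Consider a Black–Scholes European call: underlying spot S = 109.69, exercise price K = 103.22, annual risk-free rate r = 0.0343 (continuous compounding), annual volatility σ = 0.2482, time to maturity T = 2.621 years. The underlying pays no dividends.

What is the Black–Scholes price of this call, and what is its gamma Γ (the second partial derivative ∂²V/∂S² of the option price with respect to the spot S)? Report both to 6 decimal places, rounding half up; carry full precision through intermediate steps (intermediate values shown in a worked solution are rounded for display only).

σ√T = 0.2482·√2.621 = 0.401823
d₁ = (ln(S/K) + (r+σ²/2)T) / (σ√T) = (ln(109.69/103.22) + (0.0343+0.2482²/2)·2.621) / 0.401823 = (0.060796 + 0.170631) / 0.401823 = 0.575942
d₂ = d₁ − σ√T = 0.575942 − 0.401823 = 0.174118
e^{−rT} = e^{−0.0343·2.621} = 0.914022
N(d₁) = 0.717673,  N(d₂) = 0.569114
Call price V = S·N(d₁) − K·e^{−rT}·N(d₂) = 78.721522 − 53.693256 = 25.028266
φ(d₁) = (1/√(2π))·e^{−d₁²/2} = 0.337972
Γ = φ(d₁) / (S·σ·√T) = 0.007668

price = 25.028266
Γ = 0.007668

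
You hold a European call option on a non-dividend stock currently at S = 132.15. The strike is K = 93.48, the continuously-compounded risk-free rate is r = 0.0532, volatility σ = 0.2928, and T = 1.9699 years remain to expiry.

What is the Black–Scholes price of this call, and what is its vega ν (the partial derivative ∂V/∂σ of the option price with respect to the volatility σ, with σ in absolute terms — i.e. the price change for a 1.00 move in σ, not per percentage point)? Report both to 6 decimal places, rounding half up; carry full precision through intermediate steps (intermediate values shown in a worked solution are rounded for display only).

price = 50.919187
ν = 31.665289

σ√T = 0.2928·√1.9699 = 0.410954
d₁ = (ln(S/K) + (r+σ²/2)T) / (σ√T) = (ln(132.15/93.48) + (0.0532+0.2928²/2)·1.9699) / 0.410954 = (0.346190 + 0.189240) / 0.410954 = 1.302896
d₂ = d₁ − σ√T = 1.302896 − 0.410954 = 0.891942
e^{−rT} = e^{−0.0532·1.9699} = 0.900506
N(d₁) = 0.903695,  N(d₂) = 0.813788
Call price V = S·N(d₁) − K·e^{−rT}·N(d₂) = 119.423283 − 68.504096 = 50.919187
φ(d₁) = (1/√(2π))·e^{−d₁²/2} = 0.170724
ν = S·φ(d₁)·√T = 31.665289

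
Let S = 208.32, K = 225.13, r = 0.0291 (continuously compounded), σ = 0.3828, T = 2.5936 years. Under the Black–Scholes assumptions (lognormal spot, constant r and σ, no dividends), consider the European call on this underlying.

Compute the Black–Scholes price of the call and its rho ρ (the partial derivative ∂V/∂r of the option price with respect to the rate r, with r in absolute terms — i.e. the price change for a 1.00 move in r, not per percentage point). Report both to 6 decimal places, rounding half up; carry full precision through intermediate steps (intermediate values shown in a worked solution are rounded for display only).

σ√T = 0.3828·√2.5936 = 0.616486
d₁ = (ln(S/K) + (r+σ²/2)T) / (σ√T) = (ln(208.32/225.13) + (0.0291+0.3828²/2)·2.5936) / 0.616486 = (-0.077603 + 0.265501) / 0.616486 = 0.304790
d₂ = d₁ − σ√T = 0.304790 − 0.616486 = -0.311696
e^{−rT} = e^{−0.0291·2.5936} = 0.927304
N(d₁) = 0.619737,  N(d₂) = 0.377636
Call price V = S·N(d₁) − K·e^{−rT}·N(d₂) = 129.103592 − 78.836710 = 50.266882
ρ = K·T·e^{−rT}·N(d₂) = 204.470891

price = 50.266882
ρ = 204.470891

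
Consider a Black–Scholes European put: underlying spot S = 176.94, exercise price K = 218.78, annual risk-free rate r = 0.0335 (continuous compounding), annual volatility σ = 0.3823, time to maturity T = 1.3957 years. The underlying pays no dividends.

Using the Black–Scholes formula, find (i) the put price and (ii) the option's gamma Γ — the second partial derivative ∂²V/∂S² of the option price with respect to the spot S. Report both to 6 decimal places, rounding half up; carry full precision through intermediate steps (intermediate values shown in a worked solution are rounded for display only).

price = 52.623176
Γ = 0.004943

σ√T = 0.3823·√1.3957 = 0.451648
d₁ = (ln(S/K) + (r+σ²/2)T) / (σ√T) = (ln(176.94/218.78) + (0.0335+0.3823²/2)·1.3957) / 0.451648 = (-0.212256 + 0.148749) / 0.451648 = -0.140612
d₂ = d₁ − σ√T = -0.140612 − 0.451648 = -0.592260
e^{−rT} = e^{−0.0335·1.3957} = 0.954320
N(−d₁) = 0.555912,  N(−d₂) = 0.723162
Put price V = K·e^{−rT}·N(−d₂) − S·N(−d₁) = 150.986170 − 98.362994 = 52.623176
φ(d₁) = (1/√(2π))·e^{−d₁²/2} = 0.395018
Γ = φ(d₁) / (S·σ·√T) = 0.004943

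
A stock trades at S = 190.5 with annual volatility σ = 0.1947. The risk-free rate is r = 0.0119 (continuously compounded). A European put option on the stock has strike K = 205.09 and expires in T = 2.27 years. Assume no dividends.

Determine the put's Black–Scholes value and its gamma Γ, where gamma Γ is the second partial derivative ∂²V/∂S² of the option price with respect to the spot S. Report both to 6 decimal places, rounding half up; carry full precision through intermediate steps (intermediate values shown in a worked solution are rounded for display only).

price = 27.594654
Γ = 0.007138

σ√T = 0.1947·√2.27 = 0.293345
d₁ = (ln(S/K) + (r+σ²/2)T) / (σ√T) = (ln(190.5/205.09) + (0.0119+0.1947²/2)·2.27) / 0.293345 = (-0.073797 + 0.070039) / 0.293345 = -0.012811
d₂ = d₁ − σ√T = -0.012811 − 0.293345 = -0.306156
e^{−rT} = e^{−0.0119·2.27} = 0.973349
N(−d₁) = 0.505111,  N(−d₂) = 0.620257
Put price V = K·e^{−rT}·N(−d₂) − S·N(−d₁) = 123.818241 − 96.223587 = 27.594654
φ(d₁) = (1/√(2π))·e^{−d₁²/2} = 0.398910
Γ = φ(d₁) / (S·σ·√T) = 0.007138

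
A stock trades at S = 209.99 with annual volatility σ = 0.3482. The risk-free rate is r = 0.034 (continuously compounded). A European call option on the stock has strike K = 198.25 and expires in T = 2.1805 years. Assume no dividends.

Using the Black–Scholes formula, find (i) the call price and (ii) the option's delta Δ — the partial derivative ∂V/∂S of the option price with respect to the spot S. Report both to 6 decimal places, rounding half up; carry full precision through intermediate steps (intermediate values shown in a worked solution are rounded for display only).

price = 54.202111
Δ = 0.696082

σ√T = 0.3482·√2.1805 = 0.514170
d₁ = (ln(S/K) + (r+σ²/2)T) / (σ√T) = (ln(209.99/198.25) + (0.034+0.3482²/2)·2.1805) / 0.514170 = (0.057531 + 0.206322) / 0.514170 = 0.513164
d₂ = d₁ − σ√T = 0.513164 − 0.514170 = -0.001006
e^{−rT} = e^{−0.034·2.1805} = 0.928544
N(d₁) = 0.696082,  N(d₂) = 0.499599
Call price V = S·N(d₁) − K·e^{−rT}·N(d₂) = 146.170183 − 91.968072 = 54.202111
Δ = N(d₁) = 0.696082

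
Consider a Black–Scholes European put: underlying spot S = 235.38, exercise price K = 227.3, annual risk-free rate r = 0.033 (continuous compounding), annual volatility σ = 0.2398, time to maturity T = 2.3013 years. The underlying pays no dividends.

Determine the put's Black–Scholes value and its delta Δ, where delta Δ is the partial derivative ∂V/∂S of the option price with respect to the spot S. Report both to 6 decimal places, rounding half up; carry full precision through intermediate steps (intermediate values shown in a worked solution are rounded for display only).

price = 21.303864
Δ = -0.313245

σ√T = 0.2398·√2.3013 = 0.363777
d₁ = (ln(S/K) + (r+σ²/2)T) / (σ√T) = (ln(235.38/227.3) + (0.033+0.2398²/2)·2.3013) / 0.363777 = (0.034930 + 0.142110) / 0.363777 = 0.486672
d₂ = d₁ − σ√T = 0.486672 − 0.363777 = 0.122895
e^{−rT} = e^{−0.033·2.3013} = 0.926869
N(−d₁) = 0.313245,  N(−d₂) = 0.451095
Put price V = K·e^{−rT}·N(−d₂) − S·N(−d₁) = 95.035540 − 73.731675 = 21.303864
Δ = −N(−d₁) = -0.313245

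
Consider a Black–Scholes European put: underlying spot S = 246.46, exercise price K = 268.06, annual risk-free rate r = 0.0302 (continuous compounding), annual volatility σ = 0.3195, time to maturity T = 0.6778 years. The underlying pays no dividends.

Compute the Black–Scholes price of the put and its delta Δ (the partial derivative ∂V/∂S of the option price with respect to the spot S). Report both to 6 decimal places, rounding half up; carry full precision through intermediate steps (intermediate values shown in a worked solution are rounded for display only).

σ√T = 0.3195·√0.6778 = 0.263040
d₁ = (ln(S/K) + (r+σ²/2)T) / (σ√T) = (ln(246.46/268.06) + (0.0302+0.3195²/2)·0.6778) / 0.263040 = (-0.084011 + 0.055065) / 0.263040 = -0.110046
d₂ = d₁ − σ√T = -0.110046 − 0.263040 = -0.373086
e^{−rT} = e^{−0.0302·0.6778} = 0.979739
N(−d₁) = 0.543814,  N(−d₂) = 0.645458
Put price V = K·e^{−rT}·N(−d₂) − S·N(−d₁) = 169.515764 − 134.028318 = 35.487445
Δ = −N(−d₁) = -0.543814

price = 35.487445
Δ = -0.543814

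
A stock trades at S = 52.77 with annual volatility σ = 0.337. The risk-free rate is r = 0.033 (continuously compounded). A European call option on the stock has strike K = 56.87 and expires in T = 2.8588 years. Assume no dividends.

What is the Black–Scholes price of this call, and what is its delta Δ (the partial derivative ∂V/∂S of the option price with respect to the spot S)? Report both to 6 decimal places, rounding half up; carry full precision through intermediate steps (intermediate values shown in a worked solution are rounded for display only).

σ√T = 0.337·√2.8588 = 0.569799
d₁ = (ln(S/K) + (r+σ²/2)T) / (σ√T) = (ln(52.77/56.87) + (0.033+0.337²/2)·2.8588) / 0.569799 = (-0.074825 + 0.256676) / 0.569799 = 0.319149
d₂ = d₁ − σ√T = 0.319149 − 0.569799 = -0.250650
e^{−rT} = e^{−0.033·2.8588} = 0.909973
N(d₁) = 0.625193,  N(d₂) = 0.401042
Call price V = S·N(d₁) − K·e^{−rT}·N(d₂) = 32.991447 − 20.754004 = 12.237443
Δ = N(d₁) = 0.625193

price = 12.237443
Δ = 0.625193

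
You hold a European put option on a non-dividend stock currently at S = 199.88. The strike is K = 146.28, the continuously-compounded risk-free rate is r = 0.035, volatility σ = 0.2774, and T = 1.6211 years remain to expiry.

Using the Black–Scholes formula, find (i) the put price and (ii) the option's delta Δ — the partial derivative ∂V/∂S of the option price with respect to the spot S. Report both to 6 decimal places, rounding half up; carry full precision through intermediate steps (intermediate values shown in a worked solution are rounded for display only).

price = 4.444940
Δ = -0.111012

σ√T = 0.2774·√1.6211 = 0.353192
d₁ = (ln(S/K) + (r+σ²/2)T) / (σ√T) = (ln(199.88/146.28) + (0.035+0.2774²/2)·1.6211) / 0.353192 = (0.312195 + 0.119111) / 0.353192 = 1.221163
d₂ = d₁ − σ√T = 1.221163 − 0.353192 = 0.867971
e^{−rT} = e^{−0.035·1.6211} = 0.944841
N(−d₁) = 0.111012,  N(−d₂) = 0.192705
Put price V = K·e^{−rT}·N(−d₂) − S·N(−d₁) = 26.634046 − 22.189106 = 4.444940
Δ = −N(−d₁) = -0.111012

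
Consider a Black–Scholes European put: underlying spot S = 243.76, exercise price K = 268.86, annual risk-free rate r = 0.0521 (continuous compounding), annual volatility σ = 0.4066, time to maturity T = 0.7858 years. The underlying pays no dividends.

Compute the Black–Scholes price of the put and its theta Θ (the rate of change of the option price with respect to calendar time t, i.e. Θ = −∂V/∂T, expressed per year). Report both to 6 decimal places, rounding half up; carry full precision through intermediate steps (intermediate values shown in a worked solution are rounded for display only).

σ√T = 0.4066·√0.7858 = 0.360432
d₁ = (ln(S/K) + (r+σ²/2)T) / (σ√T) = (ln(243.76/268.86) + (0.0521+0.4066²/2)·0.7858) / 0.360432 = (-0.098007 + 0.105896) / 0.360432 = 0.021888
d₂ = d₁ − σ√T = 0.021888 − 0.360432 = -0.338544
e^{−rT} = e^{−0.0521·0.7858} = 0.959887
N(−d₁) = 0.491269,  N(−d₂) = 0.632523
Put price V = K·e^{−rT}·N(−d₂) − S·N(−d₁) = 163.238530 − 119.751644 = 43.486886
φ(d₁) = (1/√(2π))·e^{−d₁²/2} = 0.398847
Θ = −S·φ(d₁)·σ/(2√T) + r·K·e^{−rT}·N(−d₂) = −22.297175 + 8.504727 = -13.792448

price = 43.486886
Θ = -13.792448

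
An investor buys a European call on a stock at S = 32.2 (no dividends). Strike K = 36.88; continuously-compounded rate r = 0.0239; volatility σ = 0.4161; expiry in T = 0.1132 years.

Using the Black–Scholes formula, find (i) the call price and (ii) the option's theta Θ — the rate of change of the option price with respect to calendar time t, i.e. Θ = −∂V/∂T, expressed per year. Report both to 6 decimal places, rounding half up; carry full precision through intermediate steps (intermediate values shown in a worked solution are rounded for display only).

price = 0.440434
Θ = -5.528525

σ√T = 0.4161·√0.1132 = 0.139998
d₁ = (ln(S/K) + (r+σ²/2)T) / (σ√T) = (ln(32.2/36.88) + (0.0239+0.4161²/2)·0.1132) / 0.139998 = (-0.135703 + 0.012505) / 0.139998 = -0.879999
d₂ = d₁ − σ√T = -0.879999 − 0.139998 = -1.019996
e^{−rT} = e^{−0.0239·0.1132} = 0.997298
N(d₁) = 0.189430,  N(d₂) = 0.153865
Call price V = S·N(d₁) − K·e^{−rT}·N(d₂) = 6.099647 − 5.659214 = 0.440434
φ(d₁) = (1/√(2π))·e^{−d₁²/2} = 0.270864
Θ = −S·φ(d₁)·σ/(2√T) − r·K·e^{−rT}·N(d₂) = −5.393270 − 0.135255 = -5.528525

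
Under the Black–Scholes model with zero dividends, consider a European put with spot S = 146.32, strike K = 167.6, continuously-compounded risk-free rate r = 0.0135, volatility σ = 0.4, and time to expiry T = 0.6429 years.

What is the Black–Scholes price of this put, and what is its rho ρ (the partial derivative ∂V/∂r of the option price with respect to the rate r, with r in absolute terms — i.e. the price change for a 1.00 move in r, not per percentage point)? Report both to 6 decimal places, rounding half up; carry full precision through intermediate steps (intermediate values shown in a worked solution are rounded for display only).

price = 31.348173
ρ = -75.961384

σ√T = 0.4·√0.6429 = 0.320724
d₁ = (ln(S/K) + (r+σ²/2)T) / (σ√T) = (ln(146.32/167.6) + (0.0135+0.4²/2)·0.6429) / 0.320724 = (-0.135784 + 0.060111) / 0.320724 = -0.235944
d₂ = d₁ − σ√T = -0.235944 − 0.320724 = -0.556668
e^{−rT} = e^{−0.0135·0.6429} = 0.991358
N(−d₁) = 0.593262,  N(−d₂) = 0.711123
Put price V = K·e^{−rT}·N(−d₂) − S·N(−d₁) = 118.154275 − 86.806102 = 31.348173
ρ = −K·T·e^{−rT}·N(−d₂) = -75.961384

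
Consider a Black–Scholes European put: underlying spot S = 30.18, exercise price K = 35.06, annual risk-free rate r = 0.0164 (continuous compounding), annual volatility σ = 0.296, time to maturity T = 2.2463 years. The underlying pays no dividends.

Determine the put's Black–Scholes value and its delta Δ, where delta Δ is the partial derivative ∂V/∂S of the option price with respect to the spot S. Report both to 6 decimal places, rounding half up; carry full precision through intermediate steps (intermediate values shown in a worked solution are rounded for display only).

price = 7.599010
Δ = -0.513159

σ√T = 0.296·√2.2463 = 0.443635
d₁ = (ln(S/K) + (r+σ²/2)T) / (σ√T) = (ln(30.18/35.06) + (0.0164+0.296²/2)·2.2463) / 0.443635 = (-0.149881 + 0.135245) / 0.443635 = -0.032992
d₂ = d₁ − σ√T = -0.032992 − 0.443635 = -0.476626
e^{−rT} = e^{−0.0164·2.2463} = 0.963831
N(−d₁) = 0.513159,  N(−d₂) = 0.683186
Put price V = K·e^{−rT}·N(−d₂) − S·N(−d₁) = 23.086159 − 15.487149 = 7.599010
Δ = −N(−d₁) = -0.513159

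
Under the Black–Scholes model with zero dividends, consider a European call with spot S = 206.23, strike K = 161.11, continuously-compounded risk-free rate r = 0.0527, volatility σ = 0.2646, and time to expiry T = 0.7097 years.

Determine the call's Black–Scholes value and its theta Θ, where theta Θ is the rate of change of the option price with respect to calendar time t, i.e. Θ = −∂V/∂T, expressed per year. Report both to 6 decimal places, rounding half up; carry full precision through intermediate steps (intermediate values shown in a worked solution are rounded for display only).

price = 52.938783
Θ = -12.117891

σ√T = 0.2646·√0.7097 = 0.222909
d₁ = (ln(S/K) + (r+σ²/2)T) / (σ√T) = (ln(206.23/161.11) + (0.0527+0.2646²/2)·0.7097) / 0.222909 = (0.246905 + 0.062245) / 0.222909 = 1.386890
d₂ = d₁ − σ√T = 1.386890 − 0.222909 = 1.163981
e^{−rT} = e^{−0.0527·0.7097} = 0.963290
N(d₁) = 0.917262,  N(d₂) = 0.877784
Call price V = S·N(d₁) − K·e^{−rT}·N(d₂) = 189.167020 − 136.228237 = 52.938783
φ(d₁) = (1/√(2π))·e^{−d₁²/2} = 0.152488
Θ = −S·φ(d₁)·σ/(2√T) − r·K·e^{−rT}·N(d₂) = −4.938663 − 7.179228 = -12.117891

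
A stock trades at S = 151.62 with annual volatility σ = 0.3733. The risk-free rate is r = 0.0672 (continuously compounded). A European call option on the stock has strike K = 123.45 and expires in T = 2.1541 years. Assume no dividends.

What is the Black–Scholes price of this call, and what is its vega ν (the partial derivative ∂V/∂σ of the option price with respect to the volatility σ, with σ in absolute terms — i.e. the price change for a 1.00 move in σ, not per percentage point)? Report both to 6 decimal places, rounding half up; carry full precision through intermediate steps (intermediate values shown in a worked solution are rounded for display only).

σ√T = 0.3733·√2.1541 = 0.547887
d₁ = (ln(S/K) + (r+σ²/2)T) / (σ√T) = (ln(151.62/123.45) + (0.0672+0.3733²/2)·2.1541) / 0.547887 = (0.205541 + 0.294846) / 0.547887 = 0.913303
d₂ = d₁ − σ√T = 0.913303 − 0.547887 = 0.365416
e^{−rT} = e^{−0.0672·2.1541} = 0.865234
N(d₁) = 0.819458,  N(d₂) = 0.642600
Call price V = S·N(d₁) − K·e^{−rT}·N(d₂) = 124.246280 − 68.638060 = 55.608220
φ(d₁) = (1/√(2π))·e^{−d₁²/2} = 0.262895
ν = S·φ(d₁)·√T = 58.502192

price = 55.608220
ν = 58.502192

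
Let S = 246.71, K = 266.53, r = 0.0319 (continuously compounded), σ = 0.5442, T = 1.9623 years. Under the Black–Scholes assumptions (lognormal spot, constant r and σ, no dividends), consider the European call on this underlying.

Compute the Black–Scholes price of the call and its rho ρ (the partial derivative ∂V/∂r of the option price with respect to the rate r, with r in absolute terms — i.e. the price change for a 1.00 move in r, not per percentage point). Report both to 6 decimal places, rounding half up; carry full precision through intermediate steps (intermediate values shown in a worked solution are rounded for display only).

price = 71.983466
ρ = 169.208077

σ√T = 0.5442·√1.9623 = 0.762327
d₁ = (ln(S/K) + (r+σ²/2)T) / (σ√T) = (ln(246.71/266.53) + (0.0319+0.5442²/2)·1.9623) / 0.762327 = (-0.077273 + 0.353169) / 0.762327 = 0.361912
d₂ = d₁ − σ√T = 0.361912 − 0.762327 = -0.400415
e^{−rT} = e^{−0.0319·1.9623} = 0.939322
N(d₁) = 0.641291,  N(d₂) = 0.344425
Call price V = S·N(d₁) − K·e^{−rT}·N(d₂) = 158.212930 − 86.229464 = 71.983466
ρ = K·T·e^{−rT}·N(d₂) = 169.208077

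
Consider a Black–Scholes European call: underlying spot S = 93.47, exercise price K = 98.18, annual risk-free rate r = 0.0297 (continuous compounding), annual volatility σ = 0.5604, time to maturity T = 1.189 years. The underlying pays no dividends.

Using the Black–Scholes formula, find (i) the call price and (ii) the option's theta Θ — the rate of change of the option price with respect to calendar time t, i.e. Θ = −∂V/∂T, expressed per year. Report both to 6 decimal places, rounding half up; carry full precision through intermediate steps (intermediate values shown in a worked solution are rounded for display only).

price = 21.946905
Θ = -10.251637

σ√T = 0.5604·√1.189 = 0.611067
d₁ = (ln(S/K) + (r+σ²/2)T) / (σ√T) = (ln(93.47/98.18) + (0.0297+0.5604²/2)·1.189) / 0.611067 = (-0.049162 + 0.222015) / 0.611067 = 0.282871
d₂ = d₁ − σ√T = 0.282871 − 0.611067 = -0.328197
e^{−rT} = e^{−0.0297·1.189} = 0.965303
N(d₁) = 0.611362,  N(d₂) = 0.371381
Call price V = S·N(d₁) − K·e^{−rT}·N(d₂) = 57.144002 − 35.197097 = 21.946905
φ(d₁) = (1/√(2π))·e^{−d₁²/2} = 0.383297
Θ = −S·φ(d₁)·σ/(2√T) − r·K·e^{−rT}·N(d₂) = −9.206283 − 1.045354 = -10.251637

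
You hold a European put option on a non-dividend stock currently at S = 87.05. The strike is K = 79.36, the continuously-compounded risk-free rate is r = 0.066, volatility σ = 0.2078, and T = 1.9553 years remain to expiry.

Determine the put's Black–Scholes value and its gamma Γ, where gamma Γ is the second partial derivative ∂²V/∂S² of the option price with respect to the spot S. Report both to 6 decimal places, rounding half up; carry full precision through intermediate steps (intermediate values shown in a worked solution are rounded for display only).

price = 2.888904
Γ = 0.010447

σ√T = 0.2078·√1.9553 = 0.290571
d₁ = (ln(S/K) + (r+σ²/2)T) / (σ√T) = (ln(87.05/79.36) + (0.066+0.2078²/2)·1.9553) / 0.290571 = (0.092488 + 0.171266) / 0.290571 = 0.907708
d₂ = d₁ − σ√T = 0.907708 − 0.290571 = 0.617138
e^{−rT} = e^{−0.066·1.9553} = 0.878930
N(−d₁) = 0.182016,  N(−d₂) = 0.268572
Put price V = K·e^{−rT}·N(−d₂) − S·N(−d₁) = 18.733408 − 15.844504 = 2.888904
φ(d₁) = (1/√(2π))·e^{−d₁²/2} = 0.264238
Γ = φ(d₁) / (S·σ·√T) = 0.010447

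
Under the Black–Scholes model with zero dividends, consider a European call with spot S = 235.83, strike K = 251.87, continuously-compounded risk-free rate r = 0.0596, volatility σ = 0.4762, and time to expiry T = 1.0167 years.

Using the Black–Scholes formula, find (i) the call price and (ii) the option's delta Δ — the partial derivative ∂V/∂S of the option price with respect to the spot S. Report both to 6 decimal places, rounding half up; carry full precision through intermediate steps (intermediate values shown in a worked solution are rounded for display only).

σ√T = 0.4762·√1.0167 = 0.480160
d₁ = (ln(S/K) + (r+σ²/2)T) / (σ√T) = (ln(235.83/251.87) + (0.0596+0.4762²/2)·1.0167) / 0.480160 = (-0.065802 + 0.175872) / 0.480160 = 0.229237
d₂ = d₁ − σ√T = 0.229237 − 0.480160 = -0.250923
e^{−rT} = e^{−0.0596·1.0167} = 0.941204
N(d₁) = 0.590657,  N(d₂) = 0.400937
Call price V = S·N(d₁) − K·e^{−rT}·N(d₂) = 139.294748 − 95.046483 = 44.248265
Δ = N(d₁) = 0.590657

price = 44.248265
Δ = 0.590657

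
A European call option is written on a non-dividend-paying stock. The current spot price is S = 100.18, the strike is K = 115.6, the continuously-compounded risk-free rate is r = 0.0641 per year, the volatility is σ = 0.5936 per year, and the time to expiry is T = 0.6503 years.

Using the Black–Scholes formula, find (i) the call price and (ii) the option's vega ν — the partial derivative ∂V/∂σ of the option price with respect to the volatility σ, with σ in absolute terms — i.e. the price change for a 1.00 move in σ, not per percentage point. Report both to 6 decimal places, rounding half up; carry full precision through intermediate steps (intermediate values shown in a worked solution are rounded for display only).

price = 15.049946
ν = 32.217042

σ√T = 0.5936·√0.6503 = 0.478686
d₁ = (ln(S/K) + (r+σ²/2)T) / (σ√T) = (ln(100.18/115.6) + (0.0641+0.5936²/2)·0.6503) / 0.478686 = (-0.143167 + 0.156254) / 0.478686 = 0.027339
d₂ = d₁ − σ√T = 0.027339 − 0.478686 = -0.451347
e^{−rT} = e^{−0.0641·0.6503} = 0.959173
N(d₁) = 0.510905,  N(d₂) = 0.325870
Call price V = S·N(d₁) − K·e^{−rT}·N(d₂) = 51.182513 − 36.132567 = 15.049946
φ(d₁) = (1/√(2π))·e^{−d₁²/2} = 0.398793
ν = S·φ(d₁)·√T = 32.217042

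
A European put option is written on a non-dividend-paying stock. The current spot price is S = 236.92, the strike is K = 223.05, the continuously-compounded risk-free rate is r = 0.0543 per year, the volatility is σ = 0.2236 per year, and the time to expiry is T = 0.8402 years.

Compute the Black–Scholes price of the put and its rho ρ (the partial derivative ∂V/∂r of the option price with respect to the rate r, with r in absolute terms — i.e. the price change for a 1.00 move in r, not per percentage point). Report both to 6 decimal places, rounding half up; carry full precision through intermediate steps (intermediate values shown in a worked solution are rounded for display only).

price = 8.846881
ρ = -60.745874

σ√T = 0.2236·√0.8402 = 0.204957
d₁ = (ln(S/K) + (r+σ²/2)T) / (σ√T) = (ln(236.92/223.05) + (0.0543+0.2236²/2)·0.8402) / 0.204957 = (0.060327 + 0.066627) / 0.204957 = 0.619413
d₂ = d₁ − σ√T = 0.619413 − 0.204957 = 0.414456
e^{−rT} = e^{−0.0543·0.8402} = 0.955402
N(−d₁) = 0.267822,  N(−d₂) = 0.339270
Put price V = K·e^{−rT}·N(−d₂) − S·N(−d₁) = 72.299303 − 63.452422 = 8.846881
ρ = −K·T·e^{−rT}·N(−d₂) = -60.745874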